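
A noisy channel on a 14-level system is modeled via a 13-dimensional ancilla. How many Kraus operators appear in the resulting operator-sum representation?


Tracing out the environment in an orthonormal basis {|i>_E} gives Kraus operators K_i = <i|_E U |0>_E.
Number of Kraus operators = dim(H_env) = d_env
= 13

13


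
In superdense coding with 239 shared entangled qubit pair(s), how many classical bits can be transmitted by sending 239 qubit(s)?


Superdense coding allows 2 classical bits per shared entangled pair.
239 pair(s) -> 2 * 239 = 478 classical bits

478


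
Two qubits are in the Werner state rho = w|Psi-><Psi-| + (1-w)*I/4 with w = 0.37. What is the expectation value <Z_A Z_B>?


|Psi-> = (|01> - |10>)/sqrt(2)
For the pure Bell state, <Z_A Z_B> = -1 (Bell-state Pauli correlator).
The maximally-mixed part I/4 has tr(I/4 * P tensor P) = 0 for any traceless Pauli P.
So <Z_A Z_B>_rho = w * (-1) + (1 - w) * 0
= 0.37 * (-1)
= -0.3700

-0.3700


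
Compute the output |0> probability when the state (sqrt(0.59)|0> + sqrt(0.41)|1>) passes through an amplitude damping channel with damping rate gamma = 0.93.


For amplitude damping with parameter gamma on state sqrt(a)|0> + sqrt(b)|1>:
alpha^2 = 0.59, beta^2 = 0.41
P(|0>) = alpha^2 + gamma * beta^2
= 0.59 + 0.93 * 0.41
= 0.59 + 0.3813
= 0.9713

0.9713


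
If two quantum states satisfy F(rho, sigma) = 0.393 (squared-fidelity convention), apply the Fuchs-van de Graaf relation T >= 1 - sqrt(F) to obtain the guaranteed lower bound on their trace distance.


Fuchs-van de Graaf (squared-fidelity convention): 1 - sqrt(F) <= T <= sqrt(1 - F).
Lower bound: T >= 1 - sqrt(F)
sqrt(F) = sqrt(0.393) = 0.6269
T >= 1 - 0.6269
T >= 0.3731

0.3731


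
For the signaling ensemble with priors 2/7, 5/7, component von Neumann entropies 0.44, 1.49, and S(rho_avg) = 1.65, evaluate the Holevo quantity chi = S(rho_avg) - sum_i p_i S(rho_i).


chi = S(rho) - sum_i p_i * S(rho_i)
Weighted entropy = 2/7 * 0.44 + 5/7 * 1.49
= 1.1900
chi = 1.65 - 1.1900
= 0.4600

0.4600


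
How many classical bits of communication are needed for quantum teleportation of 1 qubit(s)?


Quantum teleportation requires 2 classical bits per qubit teleported.
1 qubit(s) -> 2 * 1 = 2 classical bits

2


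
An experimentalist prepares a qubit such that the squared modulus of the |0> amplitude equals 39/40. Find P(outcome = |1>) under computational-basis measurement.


|alpha|^2 = 39/40 = 0.9750
|beta|^2 = 1 - 39/40 = 1/40 = 0.0250
P(|1>) = |beta|^2 = 0.0250

0.0250


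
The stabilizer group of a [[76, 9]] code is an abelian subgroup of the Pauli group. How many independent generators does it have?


For an [[n,k]] stabilizer code:
Number of stabilizer generators = n - k
= 76 - 9
= 67

67


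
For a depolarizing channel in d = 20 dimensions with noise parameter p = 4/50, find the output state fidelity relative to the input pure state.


F = (1-p) + p/d
= (1 - 0.0800) + 0.0800/20
= 0.9200 + 0.0040
= 0.9240

0.9240


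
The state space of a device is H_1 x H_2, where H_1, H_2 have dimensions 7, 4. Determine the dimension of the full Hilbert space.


dim(H_1 x H_2) = 7 * 4
= 28

28


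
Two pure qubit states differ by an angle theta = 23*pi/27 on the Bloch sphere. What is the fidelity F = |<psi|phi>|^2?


For states separated by angle theta on Bloch sphere:
F = cos^2(theta/2)
theta = 23*pi/27 = 2.6762
theta/2 = 1.3381
cos(theta/2) = 0.2306
F = 0.0532

0.0532


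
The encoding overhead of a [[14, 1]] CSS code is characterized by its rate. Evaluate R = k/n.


Code rate R = k/n
= 1/14
= 0.0714

0.0714


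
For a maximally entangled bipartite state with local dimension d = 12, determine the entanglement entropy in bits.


For a maximally entangled state in d x d:
S = log2(d) = log2(12)
= 3.5850

3.5850


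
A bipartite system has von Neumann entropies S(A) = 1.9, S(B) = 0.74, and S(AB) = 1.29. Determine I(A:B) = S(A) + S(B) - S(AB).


I(A:B) = S(A) + S(B) - S(AB)
= 1.9 + 0.74 - 1.29
= 1.3500

1.3500


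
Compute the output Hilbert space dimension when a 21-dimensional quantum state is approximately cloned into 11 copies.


Output space = H^(tensor 11) where dim(H) = 21
dim = 21^11
= 441 (after 2 factors)
= 9261 (after 3 factors)
= 194481 (after 4 factors)
= 4084101 (after 5 factors)
= 85766121 (after 6 factors)
= 1801088541 (after 7 factors)
= 37822859361 (after 8 factors)
= 794280046581 (after 9 factors)
= 16679880978201 (after 10 factors)
= 350277500542221 (after 11 factors)
= 350277500542221

350277500542221


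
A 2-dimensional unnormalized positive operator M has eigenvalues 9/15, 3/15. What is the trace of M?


tr(M) = sum of eigenvalues
= 9/15 + 3/15
= 12/15
= 0.8000

0.8000


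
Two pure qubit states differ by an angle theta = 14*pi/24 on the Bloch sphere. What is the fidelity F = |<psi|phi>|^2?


For states separated by angle theta on Bloch sphere:
F = cos^2(theta/2)
theta = 14*pi/24 = 1.8326
theta/2 = 0.9163
cos(theta/2) = 0.6088
F = 0.3706

0.3706


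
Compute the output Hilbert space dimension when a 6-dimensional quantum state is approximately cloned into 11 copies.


Output space = H^(tensor 11) where dim(H) = 6
dim = 6^11
= 36 (after 2 factors)
= 216 (after 3 factors)
= 1296 (after 4 factors)
= 7776 (after 5 factors)
= 46656 (after 6 factors)
= 279936 (after 7 factors)
= 1679616 (after 8 factors)
= 10077696 (after 9 factors)
= 60466176 (after 10 factors)
= 362797056 (after 11 factors)
= 362797056

362797056


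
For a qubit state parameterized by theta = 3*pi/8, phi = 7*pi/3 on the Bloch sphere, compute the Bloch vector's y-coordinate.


theta = 1.1781, phi = 7.3304
r_y = sin(theta)*sin(phi) = 0.9239 * 0.8660
r_y = 0.8001

0.8001


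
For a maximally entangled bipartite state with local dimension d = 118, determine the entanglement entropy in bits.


For a maximally entangled state in d x d:
S = log2(d) = log2(118)
= 6.8826

6.8826


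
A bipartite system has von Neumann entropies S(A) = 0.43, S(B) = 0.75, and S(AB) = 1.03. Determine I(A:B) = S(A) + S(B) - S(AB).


I(A:B) = S(A) + S(B) - S(AB)
= 0.43 + 0.75 - 1.03
= 0.1500

0.1500


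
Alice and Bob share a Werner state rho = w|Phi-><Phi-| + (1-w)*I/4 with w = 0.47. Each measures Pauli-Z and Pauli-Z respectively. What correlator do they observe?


|Phi-> = (|00> - |11>)/sqrt(2)
For the pure Bell state, <Z_A Z_B> = +1 (Bell-state Pauli correlator).
The maximally-mixed part I/4 has tr(I/4 * P tensor P) = 0 for any traceless Pauli P.
So <Z_A Z_B>_rho = w * (+1) + (1 - w) * 0
= 0.47 * (+1)
= 0.4700

0.4700


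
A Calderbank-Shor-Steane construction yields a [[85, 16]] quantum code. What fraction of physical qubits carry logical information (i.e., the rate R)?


Code rate R = k/n
= 16/85
= 0.1882

0.1882


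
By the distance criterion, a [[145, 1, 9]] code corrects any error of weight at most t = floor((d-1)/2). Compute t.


Code parameters: [[145, 1, 9]], distance d = 9.
Number of correctable errors = floor((d-1)/2)
= floor((9 - 1)/2)
= floor(8/2)
= 4

4


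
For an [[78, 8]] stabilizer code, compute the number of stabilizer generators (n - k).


For an [[n,k]] stabilizer code:
Number of stabilizer generators = n - k
= 78 - 8
= 70

70


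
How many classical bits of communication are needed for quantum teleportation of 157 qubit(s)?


Quantum teleportation requires 2 classical bits per qubit teleported.
157 qubit(s) -> 2 * 157 = 314 classical bits

314


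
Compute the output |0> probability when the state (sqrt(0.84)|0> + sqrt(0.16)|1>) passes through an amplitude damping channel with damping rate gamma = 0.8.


For amplitude damping with parameter gamma on state sqrt(a)|0> + sqrt(b)|1>:
alpha^2 = 0.84, beta^2 = 0.16
P(|0>) = alpha^2 + gamma * beta^2
= 0.84 + 0.8 * 0.16
= 0.84 + 0.1280
= 0.9680

0.9680


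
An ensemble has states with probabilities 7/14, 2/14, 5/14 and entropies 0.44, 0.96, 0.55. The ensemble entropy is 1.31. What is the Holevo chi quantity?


chi = S(rho) - sum_i p_i * S(rho_i)
Weighted entropy = 7/14 * 0.44 + 2/14 * 0.96 + 5/14 * 0.55
= 0.5536
chi = 1.31 - 0.5536
= 0.7564

0.7564


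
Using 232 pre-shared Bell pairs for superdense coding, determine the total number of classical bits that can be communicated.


Superdense coding allows 2 classical bits per shared entangled pair.
232 pair(s) -> 2 * 232 = 464 classical bits

464


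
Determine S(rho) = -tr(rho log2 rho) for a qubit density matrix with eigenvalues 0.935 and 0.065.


S = -p*log2(p) - (1-p)*log2(1-p)
p = 0.9350, 1-p = 0.0650
= -0.9350 * log2(0.9350) - 0.0650 * log2(0.0650)
= -(-0.0907) - (-0.2563)
= 0.3470

0.3470


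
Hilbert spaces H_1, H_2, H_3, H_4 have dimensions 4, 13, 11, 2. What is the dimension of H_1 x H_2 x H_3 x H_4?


dim(H_1 x H_2 x H_3 x H_4) = 4 * 13 * 11 * 2
= 52 * 11 * 2
= 572 * 2
= 1144

1144


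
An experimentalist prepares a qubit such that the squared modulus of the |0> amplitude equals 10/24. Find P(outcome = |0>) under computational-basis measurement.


|alpha|^2 = 10/24 = 0.4167
|beta|^2 = 1 - 10/24 = 14/24 = 0.5833
P(|0>) = |alpha|^2 = 0.4167

0.4167


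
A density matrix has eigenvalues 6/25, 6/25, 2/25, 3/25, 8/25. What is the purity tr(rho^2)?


tr(rho^2) = sum of eigenvalues squared
= (6/25)^2 + (6/25)^2 + (2/25)^2 + (3/25)^2 + (8/25)^2
= (36 + 36 + 4 + 9 + 64) / 625
= 149/625
= 0.2384

0.2384


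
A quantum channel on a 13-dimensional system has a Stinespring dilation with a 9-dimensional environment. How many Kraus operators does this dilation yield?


Tracing out the environment in an orthonormal basis {|i>_E} gives Kraus operators K_i = <i|_E U |0>_E.
Number of Kraus operators = dim(H_env) = d_env
= 9

9


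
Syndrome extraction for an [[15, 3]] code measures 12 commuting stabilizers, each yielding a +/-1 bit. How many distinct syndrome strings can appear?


Each stabilizer generator gives a binary (+1 or -1) measurement outcome.
With 12 independent generators:
Total syndromes = 2^12
= 4096

4096


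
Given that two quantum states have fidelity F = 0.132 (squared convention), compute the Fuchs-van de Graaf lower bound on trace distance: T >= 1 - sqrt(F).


Fuchs-van de Graaf (squared-fidelity convention): 1 - sqrt(F) <= T <= sqrt(1 - F).
Lower bound: T >= 1 - sqrt(F)
sqrt(F) = sqrt(0.132) = 0.3633
T >= 1 - 0.3633
T >= 0.6367

0.6367


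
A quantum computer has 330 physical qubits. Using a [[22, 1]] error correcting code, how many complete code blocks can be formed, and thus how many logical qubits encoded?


Each code block uses 22 physical qubits for 1 logical qubit(s).
Number of complete blocks = floor(330 / 22) = 15
Logical qubits = 15 * 1
= 15

15


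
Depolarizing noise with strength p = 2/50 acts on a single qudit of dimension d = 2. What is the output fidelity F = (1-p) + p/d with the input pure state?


F = (1-p) + p/d
= (1 - 0.0400) + 0.0400/2
= 0.9600 + 0.0200
= 0.9800

0.9800


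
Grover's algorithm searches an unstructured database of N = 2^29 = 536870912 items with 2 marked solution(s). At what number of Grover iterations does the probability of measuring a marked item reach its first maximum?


After j Grover iterations the success probability is P(j) = sin^2((2j+1)*theta), where sin(theta) = sqrt(k/N).
N = 2^29 = 536870912, k = 2
sin(theta) = sqrt(k/N) = 6.103515625e-05
theta = arcsin(sqrt(k/N)) = 6.103515629e-05 rad
P(j) reaches its first maximum when (2j+1)*theta is as close as possible to pi/2, i.e. j = round(pi/(4*theta) - 1/2).
pi/(4*theta) - 1/2 = 12867.4635
(For comparison, the common estimate pi/4 * sqrt(N/k) = 12867.9635; the exact maximiser is used here.)
Optimal iterations = 12867

12867


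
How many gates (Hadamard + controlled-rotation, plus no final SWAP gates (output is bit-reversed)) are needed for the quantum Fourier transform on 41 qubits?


Hadamard gates: 41
Controlled rotations: n*(n-1)/2 = 41*40/2 = 820
SWAP gates: 0 (omitted)
Total = 41 + 820
= 861

861


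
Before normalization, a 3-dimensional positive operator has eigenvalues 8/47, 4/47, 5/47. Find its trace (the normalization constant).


tr(M) = sum of eigenvalues
= 8/47 + 4/47 + 5/47
= 17/47
= 0.3617

0.3617


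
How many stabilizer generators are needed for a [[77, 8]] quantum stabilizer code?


For an [[n,k]] stabilizer code:
Number of stabilizer generators = n - k
= 77 - 8
= 69

69


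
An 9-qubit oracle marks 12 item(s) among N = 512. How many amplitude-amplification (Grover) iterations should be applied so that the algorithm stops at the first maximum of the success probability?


After j Grover iterations the success probability is P(j) = sin^2((2j+1)*theta), where sin(theta) = sqrt(k/N).
N = 2^9 = 512, k = 12
sin(theta) = sqrt(k/N) = 0.1530931089
theta = arcsin(sqrt(k/N)) = 0.1536975255 rad
P(j) reaches its first maximum when (2j+1)*theta is as close as possible to pi/2, i.e. j = round(pi/(4*theta) - 1/2).
pi/(4*theta) - 1/2 = 4.6100
(For comparison, the common estimate pi/4 * sqrt(N/k) = 5.1302; the exact maximiser is used here.)
Optimal iterations = 5

5


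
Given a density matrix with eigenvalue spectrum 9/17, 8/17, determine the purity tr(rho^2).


tr(rho^2) = sum of eigenvalues squared
= (9/17)^2 + (8/17)^2
= (81 + 64) / 289
= 145/289
= 0.5017

0.5017


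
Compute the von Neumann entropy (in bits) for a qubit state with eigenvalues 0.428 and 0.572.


S = -p*log2(p) - (1-p)*log2(1-p)
p = 0.4280, 1-p = 0.5720
= -0.4280 * log2(0.4280) - 0.5720 * log2(0.5720)
= -(-0.5240) - (-0.4610)
= 0.9850

0.9850


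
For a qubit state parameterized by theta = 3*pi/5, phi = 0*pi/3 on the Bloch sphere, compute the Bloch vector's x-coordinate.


theta = 1.8850, phi = 0.0000
r_x = sin(theta)*cos(phi) = 0.9511 * 1.0000
r_x = 0.9511

0.9511


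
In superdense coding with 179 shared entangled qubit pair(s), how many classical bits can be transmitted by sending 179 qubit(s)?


Superdense coding allows 2 classical bits per shared entangled pair.
179 pair(s) -> 2 * 179 = 358 classical bits

358


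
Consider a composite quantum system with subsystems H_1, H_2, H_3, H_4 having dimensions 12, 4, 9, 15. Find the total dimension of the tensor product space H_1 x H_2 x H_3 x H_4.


dim(H_1 x H_2 x H_3 x H_4) = 12 * 4 * 9 * 15
= 48 * 9 * 15
= 432 * 15
= 6480

6480


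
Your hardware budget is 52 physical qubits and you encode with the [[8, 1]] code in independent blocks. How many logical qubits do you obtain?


Each code block uses 8 physical qubits for 1 logical qubit(s).
Number of complete blocks = floor(52 / 8) = 6
Logical qubits = 6 * 1
= 6

6


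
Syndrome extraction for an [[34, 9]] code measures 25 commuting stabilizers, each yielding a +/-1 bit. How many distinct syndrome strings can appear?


Each stabilizer generator gives a binary (+1 or -1) measurement outcome.
With 25 independent generators:
Total syndromes = 2^25
= 33554432

33554432


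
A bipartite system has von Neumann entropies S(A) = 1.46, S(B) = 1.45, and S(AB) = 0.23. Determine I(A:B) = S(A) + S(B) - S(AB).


I(A:B) = S(A) + S(B) - S(AB)
= 1.46 + 1.45 - 0.23
= 2.6800

2.6800


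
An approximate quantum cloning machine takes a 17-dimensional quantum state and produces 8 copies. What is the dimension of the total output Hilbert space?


Output space = H^(tensor 8) where dim(H) = 17
dim = 17^8
= 289 (after 2 factors)
= 4913 (after 3 factors)
= 83521 (after 4 factors)
= 1419857 (after 5 factors)
= 24137569 (after 6 factors)
= 410338673 (after 7 factors)
= 6975757441 (after 8 factors)
= 6975757441

6975757441


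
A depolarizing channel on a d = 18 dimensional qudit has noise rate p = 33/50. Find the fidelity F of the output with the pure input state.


F = (1-p) + p/d
= (1 - 0.6600) + 0.6600/18
= 0.3400 + 0.0367
= 0.3767

0.3767


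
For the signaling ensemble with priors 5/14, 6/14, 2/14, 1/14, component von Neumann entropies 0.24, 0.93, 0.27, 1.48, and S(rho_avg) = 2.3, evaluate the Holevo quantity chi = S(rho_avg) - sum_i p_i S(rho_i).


chi = S(rho) - sum_i p_i * S(rho_i)
Weighted entropy = 5/14 * 0.24 + 6/14 * 0.93 + 2/14 * 0.27 + 1/14 * 1.48
= 0.6286
chi = 2.3 - 0.6286
= 1.6714

1.6714


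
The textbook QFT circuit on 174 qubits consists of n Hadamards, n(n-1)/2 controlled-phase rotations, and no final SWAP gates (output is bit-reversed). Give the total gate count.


Hadamard gates: 174
Controlled rotations: n*(n-1)/2 = 174*173/2 = 15051
SWAP gates: 0 (omitted)
Total = 174 + 15051
= 15225

15225


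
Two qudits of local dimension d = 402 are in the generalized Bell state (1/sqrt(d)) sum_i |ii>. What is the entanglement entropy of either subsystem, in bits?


For a maximally entangled state in d x d:
S = log2(d) = log2(402)
= 8.6511

8.6511


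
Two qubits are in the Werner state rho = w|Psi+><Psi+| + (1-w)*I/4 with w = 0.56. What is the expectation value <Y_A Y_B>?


|Psi+> = (|01> + |10>)/sqrt(2)
For the pure Bell state, <Y_A Y_B> = +1 (Bell-state Pauli correlator).
The maximally-mixed part I/4 has tr(I/4 * P tensor P) = 0 for any traceless Pauli P.
So <Y_A Y_B>_rho = w * (+1) + (1 - w) * 0
= 0.56 * (+1)
= 0.5600

0.5600


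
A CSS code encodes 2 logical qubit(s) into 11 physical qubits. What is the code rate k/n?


Code rate R = k/n
= 2/11
= 0.1818

0.1818


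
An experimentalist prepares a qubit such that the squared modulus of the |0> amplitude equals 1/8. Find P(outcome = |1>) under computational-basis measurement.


|alpha|^2 = 1/8 = 0.1250
|beta|^2 = 1 - 1/8 = 7/8 = 0.8750
P(|1>) = |beta|^2 = 0.8750

0.8750


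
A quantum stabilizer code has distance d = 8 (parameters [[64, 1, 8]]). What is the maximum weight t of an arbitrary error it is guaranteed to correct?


Code parameters: [[64, 1, 8]], distance d = 8.
Number of correctable errors = floor((d-1)/2)
= floor((8 - 1)/2)
= floor(7/2)
= 3

3


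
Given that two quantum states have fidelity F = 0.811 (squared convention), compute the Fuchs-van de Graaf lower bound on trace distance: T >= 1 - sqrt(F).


Fuchs-van de Graaf (squared-fidelity convention): 1 - sqrt(F) <= T <= sqrt(1 - F).
Lower bound: T >= 1 - sqrt(F)
sqrt(F) = sqrt(0.811) = 0.9006
T >= 1 - 0.9006
T >= 0.0994

0.0994


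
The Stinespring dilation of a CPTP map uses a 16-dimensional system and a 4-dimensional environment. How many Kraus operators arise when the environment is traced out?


Tracing out the environment in an orthonormal basis {|i>_E} gives Kraus operators K_i = <i|_E U |0>_E.
Number of Kraus operators = dim(H_env) = d_env
= 4

4


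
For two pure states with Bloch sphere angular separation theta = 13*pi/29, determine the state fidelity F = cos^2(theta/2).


For states separated by angle theta on Bloch sphere:
F = cos^2(theta/2)
theta = 13*pi/29 = 1.4083
theta/2 = 0.7042
cos(theta/2) = 0.7622
F = 0.5809

0.5809


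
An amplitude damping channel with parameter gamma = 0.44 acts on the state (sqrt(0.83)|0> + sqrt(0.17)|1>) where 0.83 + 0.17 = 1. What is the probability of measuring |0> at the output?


For amplitude damping with parameter gamma on state sqrt(a)|0> + sqrt(b)|1>:
alpha^2 = 0.83, beta^2 = 0.17
P(|0>) = alpha^2 + gamma * beta^2
= 0.83 + 0.44 * 0.17
= 0.83 + 0.0748
= 0.9048

0.9048


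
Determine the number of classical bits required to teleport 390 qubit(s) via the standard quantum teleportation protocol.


Quantum teleportation requires 2 classical bits per qubit teleported.
390 qubit(s) -> 2 * 390 = 780 classical bits

780


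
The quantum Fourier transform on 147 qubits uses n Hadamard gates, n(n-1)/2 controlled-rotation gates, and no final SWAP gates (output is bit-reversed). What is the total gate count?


Hadamard gates: 147
Controlled rotations: n*(n-1)/2 = 147*146/2 = 10731
SWAP gates: 0 (omitted)
Total = 147 + 10731
= 10878

10878


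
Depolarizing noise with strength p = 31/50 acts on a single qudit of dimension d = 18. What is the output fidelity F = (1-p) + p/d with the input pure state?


F = (1-p) + p/d
= (1 - 0.6200) + 0.6200/18
= 0.3800 + 0.0344
= 0.4144

0.4144


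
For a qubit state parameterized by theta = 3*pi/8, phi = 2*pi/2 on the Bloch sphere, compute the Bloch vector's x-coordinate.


theta = 1.1781, phi = 3.1416
r_x = sin(theta)*cos(phi) = 0.9239 * -1.0000
r_x = -0.9239

-0.9239


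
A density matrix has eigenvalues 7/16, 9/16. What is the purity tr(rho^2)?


tr(rho^2) = sum of eigenvalues squared
= (7/16)^2 + (9/16)^2
= (49 + 81) / 256
= 130/256
= 0.5078

0.5078


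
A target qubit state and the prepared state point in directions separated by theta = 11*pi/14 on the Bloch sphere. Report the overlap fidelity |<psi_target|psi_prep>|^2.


For states separated by angle theta on Bloch sphere:
F = cos^2(theta/2)
theta = 11*pi/14 = 2.4684
theta/2 = 1.2342
cos(theta/2) = 0.3303
F = 0.1091

0.1091


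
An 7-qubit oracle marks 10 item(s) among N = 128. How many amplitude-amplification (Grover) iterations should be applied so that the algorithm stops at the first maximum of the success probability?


After j Grover iterations the success probability is P(j) = sin^2((2j+1)*theta), where sin(theta) = sqrt(k/N).
N = 2^7 = 128, k = 10
sin(theta) = sqrt(k/N) = 0.2795084972
theta = arcsin(sqrt(k/N)) = 0.2832821653 rad
P(j) reaches its first maximum when (2j+1)*theta is as close as possible to pi/2, i.e. j = round(pi/(4*theta) - 1/2).
pi/(4*theta) - 1/2 = 2.2725
(For comparison, the common estimate pi/4 * sqrt(N/k) = 2.8099; the exact maximiser is used here.)
Optimal iterations = 2

2


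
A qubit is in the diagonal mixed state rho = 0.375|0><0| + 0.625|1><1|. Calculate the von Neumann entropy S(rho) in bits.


S = -p*log2(p) - (1-p)*log2(1-p)
p = 0.3750, 1-p = 0.6250
= -0.3750 * log2(0.3750) - 0.6250 * log2(0.6250)
= -(-0.5306) - (-0.4238)
= 0.9544

0.9544


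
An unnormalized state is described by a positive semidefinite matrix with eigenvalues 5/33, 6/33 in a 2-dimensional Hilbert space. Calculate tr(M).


tr(M) = sum of eigenvalues
= 5/33 + 6/33
= 11/33
= 0.3333

0.3333


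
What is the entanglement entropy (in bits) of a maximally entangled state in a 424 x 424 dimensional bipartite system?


For a maximally entangled state in d x d:
S = log2(d) = log2(424)
= 8.7279

8.7279


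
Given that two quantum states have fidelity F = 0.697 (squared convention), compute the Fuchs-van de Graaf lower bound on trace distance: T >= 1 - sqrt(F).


Fuchs-van de Graaf (squared-fidelity convention): 1 - sqrt(F) <= T <= sqrt(1 - F).
Lower bound: T >= 1 - sqrt(F)
sqrt(F) = sqrt(0.697) = 0.8349
T >= 1 - 0.8349
T >= 0.1651

0.1651


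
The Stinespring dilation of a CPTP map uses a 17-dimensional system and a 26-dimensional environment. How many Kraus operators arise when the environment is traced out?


Tracing out the environment in an orthonormal basis {|i>_E} gives Kraus operators K_i = <i|_E U |0>_E.
Number of Kraus operators = dim(H_env) = d_env
= 26

26


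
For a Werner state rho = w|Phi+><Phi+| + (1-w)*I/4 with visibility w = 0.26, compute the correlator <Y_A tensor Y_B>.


|Phi+> = (|00> + |11>)/sqrt(2)
For the pure Bell state, <Y_A Y_B> = -1 (Bell-state Pauli correlator).
The maximally-mixed part I/4 has tr(I/4 * P tensor P) = 0 for any traceless Pauli P.
So <Y_A Y_B>_rho = w * (-1) + (1 - w) * 0
= 0.26 * (-1)
= -0.2600

-0.2600


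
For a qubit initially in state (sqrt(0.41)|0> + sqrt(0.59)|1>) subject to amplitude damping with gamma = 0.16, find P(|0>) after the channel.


For amplitude damping with parameter gamma on state sqrt(a)|0> + sqrt(b)|1>:
alpha^2 = 0.41, beta^2 = 0.59
P(|0>) = alpha^2 + gamma * beta^2
= 0.41 + 0.16 * 0.59
= 0.41 + 0.0944
= 0.5044

0.5044


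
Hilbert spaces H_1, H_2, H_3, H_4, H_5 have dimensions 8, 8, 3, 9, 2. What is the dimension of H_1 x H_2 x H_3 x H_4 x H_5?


dim(H_1 x H_2 x H_3 x H_4 x H_5) = 8 * 8 * 3 * 9 * 2
= 64 * 3 * 9 * 2
= 192 * 9 * 2
= 1728 * 2
= 3456

3456


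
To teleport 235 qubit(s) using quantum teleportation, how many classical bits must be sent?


Quantum teleportation requires 2 classical bits per qubit teleported.
235 qubit(s) -> 2 * 235 = 470 classical bits

470


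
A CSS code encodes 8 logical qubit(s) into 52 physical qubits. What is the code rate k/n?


Code rate R = k/n
= 8/52
= 0.1538

0.1538


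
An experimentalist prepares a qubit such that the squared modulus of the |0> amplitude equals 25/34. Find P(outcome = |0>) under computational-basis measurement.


|alpha|^2 = 25/34 = 0.7353
|beta|^2 = 1 - 25/34 = 9/34 = 0.2647
P(|0>) = |alpha|^2 = 0.7353

0.7353


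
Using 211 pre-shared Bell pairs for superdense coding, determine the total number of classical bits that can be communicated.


Superdense coding allows 2 classical bits per shared entangled pair.
211 pair(s) -> 2 * 211 = 422 classical bits

422


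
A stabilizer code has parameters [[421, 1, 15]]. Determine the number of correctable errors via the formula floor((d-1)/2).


Code parameters: [[421, 1, 15]], distance d = 15.
Number of correctable errors = floor((d-1)/2)
= floor((15 - 1)/2)
= floor(14/2)
= 7

7


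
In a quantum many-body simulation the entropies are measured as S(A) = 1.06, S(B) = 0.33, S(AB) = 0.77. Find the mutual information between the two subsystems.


I(A:B) = S(A) + S(B) - S(AB)
= 1.06 + 0.33 - 0.77
= 0.6200

0.6200


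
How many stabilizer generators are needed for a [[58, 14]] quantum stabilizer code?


For an [[n,k]] stabilizer code:
Number of stabilizer generators = n - k
= 58 - 14
= 44

44


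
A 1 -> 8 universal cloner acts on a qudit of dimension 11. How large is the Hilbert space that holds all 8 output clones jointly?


Output space = H^(tensor 8) where dim(H) = 11
dim = 11^8
= 121 (after 2 factors)
= 1331 (after 3 factors)
= 14641 (after 4 factors)
= 161051 (after 5 factors)
= 1771561 (after 6 factors)
= 19487171 (after 7 factors)
= 214358881 (after 8 factors)
= 214358881

214358881


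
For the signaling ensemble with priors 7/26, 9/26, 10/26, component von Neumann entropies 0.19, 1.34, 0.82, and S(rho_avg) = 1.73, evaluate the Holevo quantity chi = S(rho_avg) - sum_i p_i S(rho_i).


chi = S(rho) - sum_i p_i * S(rho_i)
Weighted entropy = 7/26 * 0.19 + 9/26 * 1.34 + 10/26 * 0.82
= 0.8304
chi = 1.73 - 0.8304
= 0.8996

0.8996


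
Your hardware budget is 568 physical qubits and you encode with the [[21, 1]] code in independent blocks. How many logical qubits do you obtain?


Each code block uses 21 physical qubits for 1 logical qubit(s).
Number of complete blocks = floor(568 / 21) = 27
Logical qubits = 27 * 1
= 27

27


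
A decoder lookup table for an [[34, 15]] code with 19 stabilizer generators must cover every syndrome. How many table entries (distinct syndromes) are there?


Each stabilizer generator gives a binary (+1 or -1) measurement outcome.
With 19 independent generators:
Total syndromes = 2^19
= 524288

524288


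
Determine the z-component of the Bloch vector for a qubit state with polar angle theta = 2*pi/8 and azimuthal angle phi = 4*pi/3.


theta = 0.7854, phi = 4.1888
r_z = cos(theta) = 0.7071

0.7071


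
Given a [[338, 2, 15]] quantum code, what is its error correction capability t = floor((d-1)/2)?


Code parameters: [[338, 2, 15]], distance d = 15.
Number of correctable errors = floor((d-1)/2)
= floor((15 - 1)/2)
= floor(14/2)
= 7

7


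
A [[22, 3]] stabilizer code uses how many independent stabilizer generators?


For an [[n,k]] stabilizer code:
Number of stabilizer generators = n - k
= 22 - 3
= 19

19


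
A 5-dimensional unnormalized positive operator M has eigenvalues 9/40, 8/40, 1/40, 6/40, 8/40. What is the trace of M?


tr(M) = sum of eigenvalues
= 9/40 + 8/40 + 1/40 + 6/40 + 8/40
= 32/40
= 0.8000

0.8000


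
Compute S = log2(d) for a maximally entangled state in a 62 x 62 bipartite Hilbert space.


For a maximally entangled state in d x d:
S = log2(d) = log2(62)
= 5.9542

5.9542


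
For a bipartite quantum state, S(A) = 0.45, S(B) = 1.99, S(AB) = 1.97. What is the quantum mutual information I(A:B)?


I(A:B) = S(A) + S(B) - S(AB)
= 0.45 + 1.99 - 1.97
= 0.4700

0.4700


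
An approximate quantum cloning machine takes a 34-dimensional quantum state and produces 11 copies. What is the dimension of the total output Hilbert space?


Output space = H^(tensor 11) where dim(H) = 34
dim = 34^11
= 1156 (after 2 factors)
= 39304 (after 3 factors)
= 1336336 (after 4 factors)
= 45435424 (after 5 factors)
= 1544804416 (after 6 factors)
= 52523350144 (after 7 factors)
= 1785793904896 (after 8 factors)
= 60716992766464 (after 9 factors)
= 2064377754059776 (after 10 factors)
= 70188843638032384 (after 11 factors)
= 70188843638032384

70188843638032384


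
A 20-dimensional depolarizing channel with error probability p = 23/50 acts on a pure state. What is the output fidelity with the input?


F = (1-p) + p/d
= (1 - 0.4600) + 0.4600/20
= 0.5400 + 0.0230
= 0.5630

0.5630


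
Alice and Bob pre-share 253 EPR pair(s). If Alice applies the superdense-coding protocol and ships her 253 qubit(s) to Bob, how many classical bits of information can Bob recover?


Superdense coding allows 2 classical bits per shared entangled pair.
253 pair(s) -> 2 * 253 = 506 classical bits

506


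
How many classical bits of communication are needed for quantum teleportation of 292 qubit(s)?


Quantum teleportation requires 2 classical bits per qubit teleported.
292 qubit(s) -> 2 * 292 = 584 classical bits

584


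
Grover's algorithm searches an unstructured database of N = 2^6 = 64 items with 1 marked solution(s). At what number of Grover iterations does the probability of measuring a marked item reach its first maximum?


After j Grover iterations the success probability is P(j) = sin^2((2j+1)*theta), where sin(theta) = sqrt(k/N).
N = 2^6 = 64, k = 1
sin(theta) = sqrt(k/N) = 0.125
theta = arcsin(sqrt(k/N)) = 0.1253278312 rad
P(j) reaches its first maximum when (2j+1)*theta is as close as possible to pi/2, i.e. j = round(pi/(4*theta) - 1/2).
pi/(4*theta) - 1/2 = 5.7667
(For comparison, the common estimate pi/4 * sqrt(N/k) = 6.2832; the exact maximiser is used here.)
Optimal iterations = 6

6


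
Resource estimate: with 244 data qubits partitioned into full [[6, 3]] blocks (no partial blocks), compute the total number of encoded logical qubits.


Each code block uses 6 physical qubits for 3 logical qubit(s).
Number of complete blocks = floor(244 / 6) = 40
Logical qubits = 40 * 3
= 120

120


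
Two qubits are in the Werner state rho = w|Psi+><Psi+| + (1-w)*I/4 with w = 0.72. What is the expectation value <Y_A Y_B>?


|Psi+> = (|01> + |10>)/sqrt(2)
For the pure Bell state, <Y_A Y_B> = +1 (Bell-state Pauli correlator).
The maximally-mixed part I/4 has tr(I/4 * P tensor P) = 0 for any traceless Pauli P.
So <Y_A Y_B>_rho = w * (+1) + (1 - w) * 0
= 0.72 * (+1)
= 0.7200

0.7200


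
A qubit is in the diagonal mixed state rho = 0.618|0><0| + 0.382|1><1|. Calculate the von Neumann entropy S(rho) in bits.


S = -p*log2(p) - (1-p)*log2(1-p)
p = 0.6180, 1-p = 0.3820
= -0.6180 * log2(0.6180) - 0.3820 * log2(0.3820)
= -(-0.4291) - (-0.5304)
= 0.9594

0.9594


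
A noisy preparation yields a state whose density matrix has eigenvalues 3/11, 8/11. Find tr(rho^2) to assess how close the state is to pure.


tr(rho^2) = sum of eigenvalues squared
= (3/11)^2 + (8/11)^2
= (9 + 64) / 121
= 73/121
= 0.6033

0.6033


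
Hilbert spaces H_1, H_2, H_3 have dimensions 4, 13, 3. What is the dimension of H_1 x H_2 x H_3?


dim(H_1 x H_2 x H_3) = 4 * 13 * 3
= 52 * 3
= 156

156


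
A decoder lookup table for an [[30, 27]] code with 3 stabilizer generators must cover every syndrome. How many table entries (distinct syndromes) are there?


Each stabilizer generator gives a binary (+1 or -1) measurement outcome.
With 3 independent generators:
Total syndromes = 2^3
= 8

8


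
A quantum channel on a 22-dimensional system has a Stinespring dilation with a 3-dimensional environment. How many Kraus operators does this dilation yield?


Tracing out the environment in an orthonormal basis {|i>_E} gives Kraus operators K_i = <i|_E U |0>_E.
Number of Kraus operators = dim(H_env) = d_env
= 3

3


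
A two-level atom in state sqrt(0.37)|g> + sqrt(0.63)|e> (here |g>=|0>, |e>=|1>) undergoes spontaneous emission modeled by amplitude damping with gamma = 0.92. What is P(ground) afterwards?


For amplitude damping with parameter gamma on state sqrt(a)|0> + sqrt(b)|1>:
alpha^2 = 0.37, beta^2 = 0.63
P(|0>) = alpha^2 + gamma * beta^2
= 0.37 + 0.92 * 0.63
= 0.37 + 0.5796
= 0.9496

0.9496


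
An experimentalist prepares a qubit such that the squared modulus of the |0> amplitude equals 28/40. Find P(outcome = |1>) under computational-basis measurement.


|alpha|^2 = 28/40 = 0.7000
|beta|^2 = 1 - 28/40 = 12/40 = 0.3000
P(|1>) = |beta|^2 = 0.3000

0.3000


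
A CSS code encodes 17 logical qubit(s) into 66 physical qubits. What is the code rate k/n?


Code rate R = k/n
= 17/66
= 0.2576

0.2576


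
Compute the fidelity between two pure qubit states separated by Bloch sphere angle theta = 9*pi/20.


For states separated by angle theta on Bloch sphere:
F = cos^2(theta/2)
theta = 9*pi/20 = 1.4137
theta/2 = 0.7069
cos(theta/2) = 0.7604
F = 0.5782

0.5782


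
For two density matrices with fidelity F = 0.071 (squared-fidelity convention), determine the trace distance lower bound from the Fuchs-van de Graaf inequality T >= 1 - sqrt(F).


Fuchs-van de Graaf (squared-fidelity convention): 1 - sqrt(F) <= T <= sqrt(1 - F).
Lower bound: T >= 1 - sqrt(F)
sqrt(F) = sqrt(0.071) = 0.2665
T >= 1 - 0.2665
T >= 0.7335

0.7335


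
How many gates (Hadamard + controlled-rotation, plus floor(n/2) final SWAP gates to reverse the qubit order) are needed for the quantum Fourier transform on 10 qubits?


Hadamard gates: 10
Controlled rotations: n*(n-1)/2 = 10*9/2 = 45
SWAP gates: floor(n/2) = floor(10/2) = 5
Total = 10 + 45 + 5
= 60

60


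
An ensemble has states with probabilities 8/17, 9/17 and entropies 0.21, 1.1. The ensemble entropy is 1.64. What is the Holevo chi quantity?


chi = S(rho) - sum_i p_i * S(rho_i)
Weighted entropy = 8/17 * 0.21 + 9/17 * 1.1
= 0.6812
chi = 1.64 - 0.6812
= 0.9588

0.9588


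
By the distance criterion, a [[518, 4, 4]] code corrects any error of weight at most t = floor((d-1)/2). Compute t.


Code parameters: [[518, 4, 4]], distance d = 4.
Number of correctable errors = floor((d-1)/2)
= floor((4 - 1)/2)
= floor(3/2)
= 1

1


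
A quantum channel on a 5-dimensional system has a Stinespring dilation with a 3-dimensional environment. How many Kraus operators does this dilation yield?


Tracing out the environment in an orthonormal basis {|i>_E} gives Kraus operators K_i = <i|_E U |0>_E.
Number of Kraus operators = dim(H_env) = d_env
= 3

3


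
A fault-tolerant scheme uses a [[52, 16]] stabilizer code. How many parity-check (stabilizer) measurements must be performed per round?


For an [[n,k]] stabilizer code:
Number of stabilizer generators = n - k
= 52 - 16
= 36

36


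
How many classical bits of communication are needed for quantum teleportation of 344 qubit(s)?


Quantum teleportation requires 2 classical bits per qubit teleported.
344 qubit(s) -> 2 * 344 = 688 classical bits

688


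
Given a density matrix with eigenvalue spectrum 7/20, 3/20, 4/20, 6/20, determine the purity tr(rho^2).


tr(rho^2) = sum of eigenvalues squared
= (7/20)^2 + (3/20)^2 + (4/20)^2 + (6/20)^2
= (49 + 9 + 16 + 36) / 400
= 110/400
= 0.2750

0.2750


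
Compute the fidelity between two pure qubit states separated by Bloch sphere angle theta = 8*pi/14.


For states separated by angle theta on Bloch sphere:
F = cos^2(theta/2)
theta = 8*pi/14 = 1.7952
theta/2 = 0.8976
cos(theta/2) = 0.6235
F = 0.3887

0.3887


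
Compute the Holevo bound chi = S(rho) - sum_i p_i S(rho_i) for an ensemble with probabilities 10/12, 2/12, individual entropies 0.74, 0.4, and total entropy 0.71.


chi = S(rho) - sum_i p_i * S(rho_i)
Weighted entropy = 10/12 * 0.74 + 2/12 * 0.4
= 0.6833
chi = 0.71 - 0.6833
= 0.0267

0.0267


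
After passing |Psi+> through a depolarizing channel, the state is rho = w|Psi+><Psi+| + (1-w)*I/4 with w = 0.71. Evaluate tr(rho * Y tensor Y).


|Psi+> = (|01> + |10>)/sqrt(2)
For the pure Bell state, <Y_A Y_B> = +1 (Bell-state Pauli correlator).
The maximally-mixed part I/4 has tr(I/4 * P tensor P) = 0 for any traceless Pauli P.
So <Y_A Y_B>_rho = w * (+1) + (1 - w) * 0
= 0.71 * (+1)
= 0.7100

0.7100


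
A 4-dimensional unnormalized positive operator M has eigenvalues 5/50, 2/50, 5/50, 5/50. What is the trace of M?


tr(M) = sum of eigenvalues
= 5/50 + 2/50 + 5/50 + 5/50
= 17/50
= 0.3400

0.3400


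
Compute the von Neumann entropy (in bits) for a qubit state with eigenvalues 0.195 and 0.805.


S = -p*log2(p) - (1-p)*log2(1-p)
p = 0.1950, 1-p = 0.8050
= -0.1950 * log2(0.1950) - 0.8050 * log2(0.8050)
= -(-0.4599) - (-0.2519)
= 0.7118

0.7118


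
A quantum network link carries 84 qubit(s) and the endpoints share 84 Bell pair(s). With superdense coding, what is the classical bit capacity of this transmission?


Superdense coding allows 2 classical bits per shared entangled pair.
84 pair(s) -> 2 * 84 = 168 classical bits

168


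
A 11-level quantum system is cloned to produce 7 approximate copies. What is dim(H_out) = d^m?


Output space = H^(tensor 7) where dim(H) = 11
dim = 11^7
= 121 (after 2 factors)
= 1331 (after 3 factors)
= 14641 (after 4 factors)
= 161051 (after 5 factors)
= 1771561 (after 6 factors)
= 19487171 (after 7 factors)
= 19487171

19487171


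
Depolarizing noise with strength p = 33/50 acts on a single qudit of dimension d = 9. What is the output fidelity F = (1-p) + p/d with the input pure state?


F = (1-p) + p/d
= (1 - 0.6600) + 0.6600/9
= 0.3400 + 0.0733
= 0.4133

0.4133


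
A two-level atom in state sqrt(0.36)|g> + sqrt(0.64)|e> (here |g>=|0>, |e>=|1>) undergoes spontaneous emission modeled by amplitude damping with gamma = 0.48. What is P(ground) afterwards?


For amplitude damping with parameter gamma on state sqrt(a)|0> + sqrt(b)|1>:
alpha^2 = 0.36, beta^2 = 0.64
P(|0>) = alpha^2 + gamma * beta^2
= 0.36 + 0.48 * 0.64
= 0.36 + 0.3072
= 0.6672

0.6672


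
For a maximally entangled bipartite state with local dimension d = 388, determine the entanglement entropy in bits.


For a maximally entangled state in d x d:
S = log2(d) = log2(388)
= 8.5999

8.5999


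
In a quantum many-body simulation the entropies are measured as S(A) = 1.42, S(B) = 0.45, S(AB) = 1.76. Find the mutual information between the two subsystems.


I(A:B) = S(A) + S(B) - S(AB)
= 1.42 + 0.45 - 1.76
= 0.1100

0.1100


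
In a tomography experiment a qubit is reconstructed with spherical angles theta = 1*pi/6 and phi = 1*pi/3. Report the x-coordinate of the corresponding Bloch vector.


theta = 0.5236, phi = 1.0472
r_x = sin(theta)*cos(phi) = 0.5000 * 0.5000
r_x = 0.2500

0.2500


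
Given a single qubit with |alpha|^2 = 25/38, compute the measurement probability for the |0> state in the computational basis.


|alpha|^2 = 25/38 = 0.6579
|beta|^2 = 1 - 25/38 = 13/38 = 0.3421
P(|0>) = |alpha|^2 = 0.6579

0.6579


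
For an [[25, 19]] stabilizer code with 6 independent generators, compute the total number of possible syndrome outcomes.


Each stabilizer generator gives a binary (+1 or -1) measurement outcome.
With 6 independent generators:
Total syndromes = 2^6
= 64

64


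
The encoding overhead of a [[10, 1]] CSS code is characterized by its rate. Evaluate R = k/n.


Code rate R = k/n
= 1/10
= 0.1000

0.1000


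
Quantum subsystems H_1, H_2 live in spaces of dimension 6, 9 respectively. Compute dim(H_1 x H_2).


dim(H_1 x H_2) = 6 * 9
= 54

54


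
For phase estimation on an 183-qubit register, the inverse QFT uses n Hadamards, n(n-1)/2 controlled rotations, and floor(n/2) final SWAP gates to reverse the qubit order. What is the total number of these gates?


Hadamard gates: 183
Controlled rotations: n*(n-1)/2 = 183*182/2 = 16653
SWAP gates: floor(n/2) = floor(183/2) = 91
Total = 183 + 16653 + 91
= 16927

16927
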